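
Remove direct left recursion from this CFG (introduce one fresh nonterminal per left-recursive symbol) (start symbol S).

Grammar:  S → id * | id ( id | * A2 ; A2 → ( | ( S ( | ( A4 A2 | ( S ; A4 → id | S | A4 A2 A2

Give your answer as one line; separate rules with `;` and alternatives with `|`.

S → id * | id ( id | * A2; A2 → ( | ( S ( | ( A4 A2 | ( S; A4 → id A4' | S A4'; A4' → A2 A2 A4' | ε

Directly left-recursive nonterminal: A4.
For A4: α = {A2 A2}, β = {id, S}. Rewrite as A4 → β A4' and A4' → α A4' | ε.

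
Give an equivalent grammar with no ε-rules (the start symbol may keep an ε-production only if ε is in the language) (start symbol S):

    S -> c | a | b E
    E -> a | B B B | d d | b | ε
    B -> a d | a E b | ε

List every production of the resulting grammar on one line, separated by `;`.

S -> c | a | b E | b; E -> a | B B B | B B | B | d d | b; B -> a d | a E b | a b

Nullable set = {B, E}.
ε ∉ L(G), so no ε-production is kept.
Add the nullable-subset variants: S → b E gives b E | b. E → B B B gives B B B | B B | B. B → a E b gives a E b | a b.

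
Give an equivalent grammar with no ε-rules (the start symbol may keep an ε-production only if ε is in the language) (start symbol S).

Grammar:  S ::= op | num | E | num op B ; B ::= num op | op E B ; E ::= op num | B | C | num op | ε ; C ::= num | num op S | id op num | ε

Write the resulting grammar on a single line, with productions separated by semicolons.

Nullable set = {C, E, S}.
ε ∈ L(G) since S is nullable, so keep S → ε.
Add the nullable-subset variants: B → op E B gives op E B | op B. C → num op S gives num op S | num op.

S ::= op | num | E | num op B | ε; B ::= num op | op E B | op B; E ::= op num | B | C | num op; C ::= num | num op S | num op | id op num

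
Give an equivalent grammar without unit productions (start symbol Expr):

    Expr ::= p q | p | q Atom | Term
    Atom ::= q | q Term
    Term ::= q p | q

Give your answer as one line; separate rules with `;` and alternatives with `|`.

Expr ::= q p | q | p q | p | q Atom; Atom ::= q | q Term; Term ::= q p | q

Unit pairs: Expr ⇒* {Term}.
For each unit pair (A, B), copy every non-unit production of B to A, then drop all unit productions.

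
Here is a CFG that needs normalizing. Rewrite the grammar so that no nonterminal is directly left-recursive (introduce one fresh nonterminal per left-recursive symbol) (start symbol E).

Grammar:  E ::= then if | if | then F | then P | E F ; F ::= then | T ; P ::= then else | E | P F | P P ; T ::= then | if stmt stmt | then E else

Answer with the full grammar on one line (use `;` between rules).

Directly left-recursive nonterminals: E, P.
For E: α = {F}, β = {then if, if, then F, then P}. Rewrite as E → β E' and E' → α E' | ε.
For P: α = {F, P}, β = {then else, E}. Rewrite as P → β P' and P' → α P' | ε.

E ::= then if E' | if E' | then F E' | then P E'; F ::= then | T; P ::= then else P' | E P'; T ::= then | if stmt stmt | then E else; E' ::= F E' | ε; P' ::= F P' | P P' | ε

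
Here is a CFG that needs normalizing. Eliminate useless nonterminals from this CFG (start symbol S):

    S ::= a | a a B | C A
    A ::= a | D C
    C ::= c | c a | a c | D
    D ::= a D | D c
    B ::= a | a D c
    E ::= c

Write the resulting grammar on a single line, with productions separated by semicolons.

Generating nonterminals: {A, B, C, E, S}.
Reachable from S after that: {A, B, C, S}.
Removed useless symbols: {D, E} and every production mentioning them.

S ::= a | a a B | C A; A ::= a; C ::= c | c a | a c; B ::= a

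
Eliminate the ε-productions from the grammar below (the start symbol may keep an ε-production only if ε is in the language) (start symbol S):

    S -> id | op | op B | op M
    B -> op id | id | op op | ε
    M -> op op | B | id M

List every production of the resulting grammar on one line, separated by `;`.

Nullable nonterminals: {B, M}.
ε ∉ L(G), so no ε-production is kept.
Expand every rule over subsets of its nullable positions: M → id M gives id M | id.

S -> id | op | op B | op M; B -> op id | id | op op; M -> op op | B | id M | id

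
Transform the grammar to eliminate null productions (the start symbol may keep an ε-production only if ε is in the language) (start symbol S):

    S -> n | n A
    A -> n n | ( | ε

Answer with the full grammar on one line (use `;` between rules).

Nullable set = {A}.
ε ∉ L(G), so no ε-production is kept.

S -> n | n A; A -> n n | (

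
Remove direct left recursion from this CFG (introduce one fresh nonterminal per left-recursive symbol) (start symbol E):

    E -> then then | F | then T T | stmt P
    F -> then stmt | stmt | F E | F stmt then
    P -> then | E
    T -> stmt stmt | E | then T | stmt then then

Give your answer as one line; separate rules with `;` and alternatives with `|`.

F is directly left-recursive.
For F: α = {E, stmt then}, β = {then stmt, stmt}. Rewrite as F → β F' and F' → α F' | ε.

E -> then then | F | then T T | stmt P; F -> then stmt F' | stmt F'; P -> then | E; T -> stmt stmt | E | then T | stmt then then; F' -> E F' | stmt then F' | eps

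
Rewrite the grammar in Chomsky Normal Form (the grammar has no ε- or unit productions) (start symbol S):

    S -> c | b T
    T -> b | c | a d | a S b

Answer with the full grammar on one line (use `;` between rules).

Introduce a nonterminal for each terminal appearing in a rule of length ≥ 2: X1 → b, X2 → a, X3 → d.
Binarize each right-hand side of length ≥ 3 by chaining fresh nonterminals (Y1, Y2, …): affected rules were T → X2 S X1.

S -> c | X1 T; T -> b | c | X2 X3 | X2 Y1; X1 -> b; X2 -> a; X3 -> d; Y1 -> S X1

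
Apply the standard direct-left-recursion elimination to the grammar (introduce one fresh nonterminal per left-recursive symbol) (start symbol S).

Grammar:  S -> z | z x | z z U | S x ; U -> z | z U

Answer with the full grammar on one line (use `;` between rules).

S -> z S' | z x S' | z z U S'; U -> z | z U; S' -> x S' | ε

Left recursion appears on S.
For S: α = {x}, β = {z, z x, z z U}. Rewrite as S → β S' and S' → α S' | ε.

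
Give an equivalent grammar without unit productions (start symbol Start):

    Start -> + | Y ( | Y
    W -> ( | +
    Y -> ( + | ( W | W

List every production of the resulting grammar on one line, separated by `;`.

Unit pairs: Start ⇒* {W, Y}; Y ⇒* {W}.
For each unit pair (A, B), copy every non-unit production of B to A, then drop all unit productions.

Start -> + | Y ( | ( | ( + | ( W; W -> ( | +; Y -> ( | + | ( + | ( W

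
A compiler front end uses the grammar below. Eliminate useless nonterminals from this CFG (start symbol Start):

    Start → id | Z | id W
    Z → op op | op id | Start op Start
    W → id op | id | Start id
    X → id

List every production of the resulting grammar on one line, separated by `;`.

Generating nonterminals: {Start, W, X, Z}.
Reachable from Start after that: {Start, W, Z}.
Removed useless symbols: {X} and every production mentioning them.

Start → id | Z | id W; Z → op op | op id | Start op Start; W → id op | id | Start id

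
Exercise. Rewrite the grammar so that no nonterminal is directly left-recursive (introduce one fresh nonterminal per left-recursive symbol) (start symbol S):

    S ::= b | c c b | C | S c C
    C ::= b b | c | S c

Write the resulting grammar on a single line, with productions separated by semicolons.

S ::= b S' | c c b S' | C S'; C ::= b b | c | S c; S' ::= c C S' | eps

S is directly left-recursive.
For S: α = {c C}, β = {b, c c b, C}. Rewrite as S → β S' and S' → α S' | ε.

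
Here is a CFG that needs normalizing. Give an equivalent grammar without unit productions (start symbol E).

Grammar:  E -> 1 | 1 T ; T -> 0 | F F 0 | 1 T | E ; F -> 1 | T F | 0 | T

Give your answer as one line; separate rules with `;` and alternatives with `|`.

E -> 1 | 1 T; T -> 1 | 1 T | 0 | F F 0; F -> 1 | 1 T | T F | 0 | F F 0

Unit pairs: F ⇒* {E, T}; T ⇒* {E}.
For each unit pair (A, B), copy every non-unit production of B to A, then drop all unit productions.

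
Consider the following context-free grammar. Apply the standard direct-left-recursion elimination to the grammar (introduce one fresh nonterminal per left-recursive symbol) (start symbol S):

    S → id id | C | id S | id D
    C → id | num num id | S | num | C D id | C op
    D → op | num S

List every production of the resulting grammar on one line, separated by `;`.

S → id id | C | id S | id D; C → id C' | num num id C' | S C' | num C'; D → op | num S; C' → D id C' | op C' | eps

Left recursion appears on C.
For C: α = {D id, op}, β = {id, num num id, S, num}. Rewrite as C → β C' and C' → α C' | ε.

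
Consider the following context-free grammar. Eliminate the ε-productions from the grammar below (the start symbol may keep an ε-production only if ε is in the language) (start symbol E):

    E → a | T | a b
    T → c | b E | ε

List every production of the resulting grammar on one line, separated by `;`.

E → a | T | a b | ε; T → c | b E | b

Nullable set = {E, T}.
ε ∈ L(G) since E is nullable, so keep E → ε.
Expand every rule over subsets of its nullable positions: T → b E gives b E | b.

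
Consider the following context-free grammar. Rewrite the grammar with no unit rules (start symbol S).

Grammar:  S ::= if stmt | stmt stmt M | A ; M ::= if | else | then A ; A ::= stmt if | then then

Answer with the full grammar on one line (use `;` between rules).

S ::= if stmt | stmt stmt M | stmt if | then then; M ::= if | else | then A; A ::= stmt if | then then

Unit pairs: S ⇒* {A}.
Replace each nonterminal's rules with the union of the non-unit rules of every nonterminal it unit-derives.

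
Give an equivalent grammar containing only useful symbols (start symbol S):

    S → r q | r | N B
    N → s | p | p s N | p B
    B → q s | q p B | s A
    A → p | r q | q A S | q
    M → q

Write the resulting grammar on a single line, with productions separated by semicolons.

Generating nonterminals: {A, B, M, N, S}.
Reachable from S after that: {A, B, N, S}.
Removed useless symbols: {M} and every production mentioning them.

S → r q | r | N B; N → s | p | p s N | p B; B → q s | q p B | s A; A → p | r q | q A S | q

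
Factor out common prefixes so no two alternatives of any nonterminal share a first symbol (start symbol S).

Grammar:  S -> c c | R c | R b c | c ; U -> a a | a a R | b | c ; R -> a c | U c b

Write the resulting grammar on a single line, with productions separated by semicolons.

S has alternatives sharing prefix 'c': factor to S → c S' with S' → c | ε.
S has alternatives sharing prefix 'R': factor to S → R S'' with S'' → c | b c.
U has alternatives sharing prefix 'a a': factor to U → a a U' with U' → ε | R.

S -> c S' | R S''; U -> b | c | a a U'; R -> a c | U c b; S' -> c | ε; S'' -> c | b c; U' -> ε | R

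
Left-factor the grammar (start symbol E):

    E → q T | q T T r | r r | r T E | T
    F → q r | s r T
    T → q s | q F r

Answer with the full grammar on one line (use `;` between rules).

E → T | q T E' | r E''; F → q r | s r T; T → q T'; E' → ε | T r; E'' → r | T E; T' → s | F r

E has alternatives sharing prefix 'q T': factor to E → q T E' with E' → ε | T r.
E has alternatives sharing prefix 'r': factor to E → r E'' with E'' → r | T E.
T has alternatives sharing prefix 'q': factor to T → q T' with T' → s | F r.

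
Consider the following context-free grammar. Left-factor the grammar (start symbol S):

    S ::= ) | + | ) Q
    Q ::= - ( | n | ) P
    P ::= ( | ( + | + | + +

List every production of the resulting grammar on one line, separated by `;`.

S ::= + | ) S'; Q ::= - ( | n | ) P; P ::= ( P' | + P''; S' ::= ε | Q; P' ::= ε | +; P'' ::= ε | +

S has alternatives sharing prefix ')': factor to S → ) S' with S' → ε | Q.
P has alternatives sharing prefix '(': factor to P → ( P' with P' → ε | +.
P has alternatives sharing prefix '+': factor to P → + P'' with P'' → ε | +.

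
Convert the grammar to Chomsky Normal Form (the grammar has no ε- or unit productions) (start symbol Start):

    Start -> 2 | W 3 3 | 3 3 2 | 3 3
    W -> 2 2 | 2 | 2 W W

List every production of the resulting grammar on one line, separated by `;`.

Introduce a nonterminal for each terminal appearing in a rule of length ≥ 2: X1 → 3, X2 → 2.
Binarize each right-hand side of length ≥ 3 by chaining fresh nonterminals (Y1, Y2, …): affected rules were Start → W X1 X1; Start → X1 X1 X2; W → X2 W W.

Start -> 2 | W Y1 | X1 Y2 | X1 X1; W -> X2 X2 | 2 | X2 Y3; X1 -> 3; X2 -> 2; Y1 -> X1 X1; Y2 -> X1 X2; Y3 -> W W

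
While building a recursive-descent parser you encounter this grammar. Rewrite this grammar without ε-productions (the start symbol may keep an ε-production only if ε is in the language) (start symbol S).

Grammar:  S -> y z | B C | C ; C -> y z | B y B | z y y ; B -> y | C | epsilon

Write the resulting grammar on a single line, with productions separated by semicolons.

Nullable nonterminals: {B}.
ε ∉ L(G), so no ε-production is kept.
Expand every rule over subsets of its nullable positions: S → B C gives B C | C. C → B y B gives B y B | B y | y B | y.

S -> y z | B C | C; C -> y z | B y B | B y | y B | y | z y y; B -> y | C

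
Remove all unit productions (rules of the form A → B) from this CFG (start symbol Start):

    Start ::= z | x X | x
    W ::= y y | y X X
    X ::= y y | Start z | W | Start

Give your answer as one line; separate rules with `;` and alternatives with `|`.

Start ::= z | x X | x; W ::= y y | y X X; X ::= z | x X | x | y y | Start z | y X X

Unit pairs: X ⇒* {Start, W}.
Replace each nonterminal's rules with the union of the non-unit rules of every nonterminal it unit-derives.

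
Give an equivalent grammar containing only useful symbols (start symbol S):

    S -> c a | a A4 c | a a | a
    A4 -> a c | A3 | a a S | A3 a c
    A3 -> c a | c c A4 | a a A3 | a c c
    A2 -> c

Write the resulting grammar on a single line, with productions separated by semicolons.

S -> c a | a A4 c | a a | a; A4 -> a c | A3 | a a S | A3 a c; A3 -> c a | c c A4 | a a A3 | a c c

Generating nonterminals: {A2, A3, A4, S}.
Reachable from S after that: {A3, A4, S}.
Removed useless symbols: {A2} and every production mentioning them.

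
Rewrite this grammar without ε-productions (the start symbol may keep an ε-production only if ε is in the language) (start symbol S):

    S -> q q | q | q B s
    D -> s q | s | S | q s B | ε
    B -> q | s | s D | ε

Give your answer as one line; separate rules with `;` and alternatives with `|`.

S -> q q | q | q B s | q s; D -> s q | s | S | q s B | q s; B -> q | s | s D

Nullable set = {B, D}.
ε ∉ L(G), so no ε-production is kept.
Add the nullable-subset variants: S → q B s gives q B s | q s. D → q s B gives q s B | q s.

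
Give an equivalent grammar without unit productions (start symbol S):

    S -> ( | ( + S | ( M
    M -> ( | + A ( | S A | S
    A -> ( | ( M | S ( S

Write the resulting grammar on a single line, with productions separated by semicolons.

Unit pairs: M ⇒* {S}.
Replace each nonterminal's rules with the union of the non-unit rules of every nonterminal it unit-derives.

S -> ( | ( + S | ( M; M -> ( | ( + S | ( M | + A ( | S A; A -> ( | ( M | S ( S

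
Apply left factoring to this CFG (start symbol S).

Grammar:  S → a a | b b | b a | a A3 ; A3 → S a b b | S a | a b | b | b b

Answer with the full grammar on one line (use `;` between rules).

S has alternatives sharing prefix 'a': factor to S → a S' with S' → a | A3.
S has alternatives sharing prefix 'b': factor to S → b S'' with S'' → b | a.
A3 has alternatives sharing prefix 'S a': factor to A3 → S a A3' with A3' → b b | ε.
A3 has alternatives sharing prefix 'b': factor to A3 → b A3'' with A3'' → ε | b.

S → a S' | b S''; A3 → a b | S a A3' | b A3''; S' → a | A3; S'' → b | a; A3' → b b | eps; A3'' → eps | b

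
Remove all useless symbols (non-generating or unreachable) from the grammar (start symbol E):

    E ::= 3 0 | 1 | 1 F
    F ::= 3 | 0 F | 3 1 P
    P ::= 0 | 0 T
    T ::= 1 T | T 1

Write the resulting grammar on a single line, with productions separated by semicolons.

E ::= 3 0 | 1 | 1 F; F ::= 3 | 0 F | 3 1 P; P ::= 0

Generating nonterminals: {E, F, P}.
Reachable from E after that: {E, F, P}.
Removed useless symbols: {T} and every production mentioning them.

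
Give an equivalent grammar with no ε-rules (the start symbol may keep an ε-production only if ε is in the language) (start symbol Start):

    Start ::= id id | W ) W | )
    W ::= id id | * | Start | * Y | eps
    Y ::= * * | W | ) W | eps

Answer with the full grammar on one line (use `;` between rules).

Start ::= id id | W ) W | W ) | ) W | ); W ::= id id | * | Start | * Y; Y ::= * * | W | ) W | )

Nullable set = {W, Y}.
ε ∉ L(G), so no ε-production is kept.
Expand every rule over subsets of its nullable positions: Start → W ) W gives W ) W | W ) | ) W | ). Y → ) W gives ) W | ).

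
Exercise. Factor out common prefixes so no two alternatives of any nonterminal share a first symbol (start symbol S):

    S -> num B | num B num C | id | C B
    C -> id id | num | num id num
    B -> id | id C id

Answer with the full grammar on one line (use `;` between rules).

S has alternatives sharing prefix 'num B': factor to S → num B S' with S' → ε | num C.
C has alternatives sharing prefix 'num': factor to C → num C' with C' → ε | id num.
B has alternatives sharing prefix 'id': factor to B → id B' with B' → ε | C id.

S -> id | C B | num B S'; C -> id id | num C'; B -> id B'; S' -> ε | num C; C' -> ε | id num; B' -> ε | C id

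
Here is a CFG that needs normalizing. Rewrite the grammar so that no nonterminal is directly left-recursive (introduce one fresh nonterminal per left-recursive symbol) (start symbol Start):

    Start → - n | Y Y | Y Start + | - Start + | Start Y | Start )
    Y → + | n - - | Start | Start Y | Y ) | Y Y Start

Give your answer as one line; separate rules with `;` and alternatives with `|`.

Left recursion appears on Start, Y.
For Start: α = {Y, )}, β = {- n, Y Y, Y Start +, - Start +}. Rewrite as Start → β Start1 and Start1 → α Start1 | ε.
For Y: α = {), Y Start}, β = {+, n - -, Start, Start Y}. Rewrite as Y → β Y1 and Y1 → α Y1 | ε.

Start → - n Start1 | Y Y Start1 | Y Start + Start1 | - Start + Start1; Y → + Y1 | n - - Y1 | Start Y1 | Start Y Y1; Start1 → Y Start1 | ) Start1 | ε; Y1 → ) Y1 | Y Start Y1 | ε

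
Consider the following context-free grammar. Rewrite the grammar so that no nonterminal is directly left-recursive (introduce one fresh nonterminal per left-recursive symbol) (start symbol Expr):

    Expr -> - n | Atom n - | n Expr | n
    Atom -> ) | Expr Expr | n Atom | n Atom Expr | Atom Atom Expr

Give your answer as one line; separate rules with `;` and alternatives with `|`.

Directly left-recursive nonterminal: Atom.
For Atom: α = {Atom Expr}, β = {), Expr Expr, n Atom, n Atom Expr}. Rewrite as Atom → β Atom1 and Atom1 → α Atom1 | ε.

Expr -> - n | Atom n - | n Expr | n; Atom -> ) Atom1 | Expr Expr Atom1 | n Atom Atom1 | n Atom Expr Atom1; Atom1 -> Atom Expr Atom1 | ε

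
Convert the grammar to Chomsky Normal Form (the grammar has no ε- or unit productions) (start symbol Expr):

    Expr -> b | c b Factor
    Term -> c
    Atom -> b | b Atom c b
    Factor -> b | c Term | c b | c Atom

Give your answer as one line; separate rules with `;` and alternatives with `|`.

Expr -> b | X1 Y1; Term -> c; Atom -> b | X2 Y2; Factor -> b | X1 Term | X1 X2 | X1 Atom; X1 -> c; X2 -> b; Y1 -> X2 Factor; Y2 -> Atom Y3; Y3 -> X1 X2

Introduce a nonterminal for each terminal appearing in a rule of length ≥ 2: X1 → c, X2 → b.
Binarize each right-hand side of length ≥ 3 by chaining fresh nonterminals (Y1, Y2, …): affected rules were Expr → X1 X2 Factor; Atom → X2 Atom X1 X2.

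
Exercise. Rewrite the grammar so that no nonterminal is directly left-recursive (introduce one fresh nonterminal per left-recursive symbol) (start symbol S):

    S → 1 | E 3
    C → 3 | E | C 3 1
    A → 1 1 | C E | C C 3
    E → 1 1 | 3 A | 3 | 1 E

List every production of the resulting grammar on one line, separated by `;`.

Left recursion appears on C.
For C: α = {3 1}, β = {3, E}. Rewrite as C → β C' and C' → α C' | ε.

S → 1 | E 3; C → 3 C' | E C'; A → 1 1 | C E | C C 3; E → 1 1 | 3 A | 3 | 1 E; C' → 3 1 C' | ε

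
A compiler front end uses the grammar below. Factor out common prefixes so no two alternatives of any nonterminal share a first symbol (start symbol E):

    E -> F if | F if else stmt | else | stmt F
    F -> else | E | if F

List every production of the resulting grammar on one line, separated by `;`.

E -> else | stmt F | F if E'; F -> else | E | if F; E' -> ε | else stmt

E has alternatives sharing prefix 'F if': factor to E → F if E' with E' → ε | else stmt.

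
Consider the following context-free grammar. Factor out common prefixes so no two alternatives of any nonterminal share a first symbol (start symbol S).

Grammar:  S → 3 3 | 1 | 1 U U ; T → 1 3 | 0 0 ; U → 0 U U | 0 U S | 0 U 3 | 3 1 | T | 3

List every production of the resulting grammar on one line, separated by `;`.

S has alternatives sharing prefix '1': factor to S → 1 S' with S' → ε | U U.
U has alternatives sharing prefix '0 U': factor to U → 0 U U' with U' → U | S | 3.
U has alternatives sharing prefix '3': factor to U → 3 U'' with U'' → 1 | ε.

S → 3 3 | 1 S'; T → 1 3 | 0 0; U → T | 0 U U' | 3 U''; S' → ε | U U; U' → U | S | 3; U'' → 1 | ε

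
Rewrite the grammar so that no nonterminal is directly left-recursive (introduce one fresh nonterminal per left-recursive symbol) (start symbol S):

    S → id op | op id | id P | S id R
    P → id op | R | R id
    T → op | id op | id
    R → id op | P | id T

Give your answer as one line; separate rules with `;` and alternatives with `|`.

S → id op S' | op id S' | id P S'; P → id op | R | R id; T → op | id op | id; R → id op | P | id T; S' → id R S' | ε

S is directly left-recursive.
For S: α = {id R}, β = {id op, op id, id P}. Rewrite as S → β S' and S' → α S' | ε.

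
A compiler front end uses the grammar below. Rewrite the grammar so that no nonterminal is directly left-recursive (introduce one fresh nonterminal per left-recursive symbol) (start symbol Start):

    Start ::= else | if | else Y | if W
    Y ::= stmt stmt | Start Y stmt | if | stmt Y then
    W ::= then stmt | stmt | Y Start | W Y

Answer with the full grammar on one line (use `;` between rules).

W is directly left-recursive.
For W: α = {Y}, β = {then stmt, stmt, Y Start}. Rewrite as W → β W1 and W1 → α W1 | ε.

Start ::= else | if | else Y | if W; Y ::= stmt stmt | Start Y stmt | if | stmt Y then; W ::= then stmt W1 | stmt W1 | Y Start W1; W1 ::= Y W1 | ε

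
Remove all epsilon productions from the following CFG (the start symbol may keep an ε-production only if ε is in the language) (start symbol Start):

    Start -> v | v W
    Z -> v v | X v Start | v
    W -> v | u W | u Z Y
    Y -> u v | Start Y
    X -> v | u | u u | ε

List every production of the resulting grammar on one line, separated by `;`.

Start -> v | v W; Z -> v v | X v Start | v Start | v; W -> v | u W | u Z Y; Y -> u v | Start Y; X -> v | u | u u

Nullable set = {X}.
ε ∉ L(G), so no ε-production is kept.
Expand every rule over subsets of its nullable positions: Z → X v Start gives X v Start | v Start.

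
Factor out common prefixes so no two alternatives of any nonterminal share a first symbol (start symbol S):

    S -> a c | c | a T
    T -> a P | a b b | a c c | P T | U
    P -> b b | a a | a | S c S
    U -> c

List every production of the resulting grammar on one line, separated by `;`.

S -> c | a S'; T -> P T | U | a T'; P -> b b | S c S | a P'; U -> c; S' -> c | T; T' -> P | b b | c c; P' -> a | ε

S has alternatives sharing prefix 'a': factor to S → a S' with S' → c | T.
T has alternatives sharing prefix 'a': factor to T → a T' with T' → P | b b | c c.
P has alternatives sharing prefix 'a': factor to P → a P' with P' → a | ε.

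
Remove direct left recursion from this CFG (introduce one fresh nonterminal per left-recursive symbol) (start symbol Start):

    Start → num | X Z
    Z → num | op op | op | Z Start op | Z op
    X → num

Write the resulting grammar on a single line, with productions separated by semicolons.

Start → num | X Z; Z → num Z1 | op op Z1 | op Z1; X → num; Z1 → Start op Z1 | op Z1 | epsilon

Z is directly left-recursive.
For Z: α = {Start op, op}, β = {num, op op, op}. Rewrite as Z → β Z1 and Z1 → α Z1 | ε.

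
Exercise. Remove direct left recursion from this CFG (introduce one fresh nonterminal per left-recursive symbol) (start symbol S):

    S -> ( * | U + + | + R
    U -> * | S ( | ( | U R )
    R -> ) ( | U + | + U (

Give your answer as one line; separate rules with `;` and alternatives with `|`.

Directly left-recursive nonterminal: U.
For U: α = {R )}, β = {*, S (, (}. Rewrite as U → β U' and U' → α U' | ε.

S -> ( * | U + + | + R; U -> * U' | S ( U' | ( U'; R -> ) ( | U + | + U (; U' -> R ) U' | ε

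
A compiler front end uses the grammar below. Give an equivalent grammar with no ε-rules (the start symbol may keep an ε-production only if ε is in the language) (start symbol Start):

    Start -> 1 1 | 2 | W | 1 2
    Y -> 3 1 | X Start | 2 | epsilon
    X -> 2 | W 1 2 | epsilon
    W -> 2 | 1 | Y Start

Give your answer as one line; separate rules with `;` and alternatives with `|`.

The nullable symbols are {X, Y}.
ε ∉ L(G), so no ε-production is kept.
For each production, add variants omitting each subset of nullable occurrences: Y → X Start gives X Start | Start. W → Y Start gives Y Start | Start.

Start -> 1 1 | 2 | W | 1 2; Y -> 3 1 | X Start | Start | 2; X -> 2 | W 1 2; W -> 2 | 1 | Y Start | Start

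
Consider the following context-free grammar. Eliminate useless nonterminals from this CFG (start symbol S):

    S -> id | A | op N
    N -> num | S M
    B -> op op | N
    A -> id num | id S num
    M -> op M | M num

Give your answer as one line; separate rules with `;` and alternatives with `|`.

S -> id | A | op N; N -> num; A -> id num | id S num

Generating nonterminals: {A, B, N, S}.
Reachable from S after that: {A, N, S}.
Removed useless symbols: {B, M} and every production mentioning them.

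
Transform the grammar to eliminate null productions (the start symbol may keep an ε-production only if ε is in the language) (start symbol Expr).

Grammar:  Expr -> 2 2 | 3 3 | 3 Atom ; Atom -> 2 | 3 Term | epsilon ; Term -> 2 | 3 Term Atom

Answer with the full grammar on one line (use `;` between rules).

Expr -> 2 2 | 3 3 | 3 Atom | 3; Atom -> 2 | 3 Term; Term -> 2 | 3 Term Atom | 3 Term

The nullable symbols are {Atom}.
ε ∉ L(G), so no ε-production is kept.
Add the nullable-subset variants: Expr → 3 Atom gives 3 Atom | 3. Term → 3 Term Atom gives 3 Term Atom | 3 Term.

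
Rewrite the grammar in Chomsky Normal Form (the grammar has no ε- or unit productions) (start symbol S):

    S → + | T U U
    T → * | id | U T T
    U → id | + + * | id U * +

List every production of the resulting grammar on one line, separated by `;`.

Introduce a nonterminal for each terminal appearing in a rule of length ≥ 2: X1 → +, X2 → *, X3 → id.
Binarize each right-hand side of length ≥ 3 by chaining fresh nonterminals (Y1, Y2, …): affected rules were S → T U U; T → U T T; U → X1 X1 X2; U → X3 U X2 X1.

S → + | T Y1; T → * | id | U Y2; U → id | X1 Y3 | X3 Y4; X1 → +; X2 → *; X3 → id; Y1 → U U; Y2 → T T; Y3 → X1 X2; Y4 → U Y5; Y5 → X2 X1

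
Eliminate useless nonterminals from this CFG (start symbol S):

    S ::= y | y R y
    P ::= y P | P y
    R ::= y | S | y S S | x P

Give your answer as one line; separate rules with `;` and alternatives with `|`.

S ::= y | y R y; R ::= y | S | y S S

Generating nonterminals: {R, S}.
Reachable from S after that: {R, S}.
Removed useless symbols: {P} and every production mentioning them.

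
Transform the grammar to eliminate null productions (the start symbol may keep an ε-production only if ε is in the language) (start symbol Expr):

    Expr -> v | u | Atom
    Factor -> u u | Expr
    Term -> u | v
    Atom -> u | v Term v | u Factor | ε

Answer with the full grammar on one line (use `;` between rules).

Expr -> v | u | Atom | ε; Factor -> u u | Expr; Term -> u | v; Atom -> u | v Term v | u Factor

Nullable set = {Atom, Expr, Factor}.
ε ∈ L(G) since Expr is nullable, so keep Expr → ε.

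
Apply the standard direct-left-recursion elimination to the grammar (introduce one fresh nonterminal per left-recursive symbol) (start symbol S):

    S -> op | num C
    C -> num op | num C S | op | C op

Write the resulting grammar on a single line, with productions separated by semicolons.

C is directly left-recursive.
For C: α = {op}, β = {num op, num C S, op}. Rewrite as C → β C' and C' → α C' | ε.

S -> op | num C; C -> num op C' | num C S C' | op C'; C' -> op C' | eps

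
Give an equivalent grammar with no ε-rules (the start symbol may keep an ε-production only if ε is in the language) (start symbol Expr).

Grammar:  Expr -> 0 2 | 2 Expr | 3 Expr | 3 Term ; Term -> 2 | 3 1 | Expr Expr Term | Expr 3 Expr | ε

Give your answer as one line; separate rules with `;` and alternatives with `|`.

Nullable set = {Term}.
ε ∉ L(G), so no ε-production is kept.
For each production, add variants omitting each subset of nullable occurrences: Expr → 3 Term gives 3 Term | 3. Term → Expr Expr Term gives Expr Expr Term | Expr Expr.

Expr -> 0 2 | 2 Expr | 3 Expr | 3 Term | 3; Term -> 2 | 3 1 | Expr Expr Term | Expr Expr | Expr 3 Expr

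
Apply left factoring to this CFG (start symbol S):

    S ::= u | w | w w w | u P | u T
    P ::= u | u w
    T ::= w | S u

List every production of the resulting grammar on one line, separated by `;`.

S has alternatives sharing prefix 'u': factor to S → u S' with S' → ε | P | T.
S has alternatives sharing prefix 'w': factor to S → w S'' with S'' → ε | w w.
P has alternatives sharing prefix 'u': factor to P → u P' with P' → ε | w.

S ::= u S' | w S''; P ::= u P'; T ::= w | S u; S' ::= ε | P | T; S'' ::= ε | w w; P' ::= ε | w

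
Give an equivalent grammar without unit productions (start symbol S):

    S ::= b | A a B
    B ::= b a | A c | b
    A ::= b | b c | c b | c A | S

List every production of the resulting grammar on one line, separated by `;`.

Unit pairs: A ⇒* {S}.
For each unit pair (A, B), copy every non-unit production of B to A, then drop all unit productions.

S ::= b | A a B; B ::= b a | A c | b; A ::= b | A a B | b c | c b | c A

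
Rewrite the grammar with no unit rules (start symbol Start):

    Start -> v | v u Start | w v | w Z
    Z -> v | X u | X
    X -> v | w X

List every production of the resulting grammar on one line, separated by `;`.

Start -> v | v u Start | w v | w Z; Z -> v | X u | w X; X -> v | w X

Unit pairs: Z ⇒* {X}.
For each unit pair (A, B), copy every non-unit production of B to A, then drop all unit productions.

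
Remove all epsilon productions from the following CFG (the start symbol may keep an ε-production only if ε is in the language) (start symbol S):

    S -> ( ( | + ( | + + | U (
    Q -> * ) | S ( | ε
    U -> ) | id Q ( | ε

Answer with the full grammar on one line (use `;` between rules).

The nullable symbols are {Q, U}.
ε ∉ L(G), so no ε-production is kept.
For each production, add variants omitting each subset of nullable occurrences: S → U ( gives U ( | (. U → id Q ( gives id Q ( | id (.

S -> ( ( | + ( | + + | U ( | (; Q -> * ) | S (; U -> ) | id Q ( | id (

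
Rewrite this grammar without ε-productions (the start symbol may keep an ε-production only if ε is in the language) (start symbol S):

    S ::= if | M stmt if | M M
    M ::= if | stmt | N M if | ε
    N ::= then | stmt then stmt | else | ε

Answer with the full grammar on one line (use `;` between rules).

The nullable symbols are {M, N, S}.
ε ∈ L(G) since S is nullable, so keep S → ε.
For each production, add variants omitting each subset of nullable occurrences: S → M stmt if gives M stmt if | stmt if. S → M M gives M M | M. M → N M if gives N M if | N if | M if.

S ::= if | M stmt if | stmt if | M M | M | ε; M ::= if | stmt | N M if | N if | M if; N ::= then | stmt then stmt | else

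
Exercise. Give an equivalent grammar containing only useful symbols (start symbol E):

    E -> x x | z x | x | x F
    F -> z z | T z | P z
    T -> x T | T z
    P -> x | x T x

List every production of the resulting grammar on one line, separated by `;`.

E -> x x | z x | x | x F; F -> z z | P z; P -> x

Generating nonterminals: {E, F, P}.
Reachable from E after that: {E, F, P}.
Removed useless symbols: {T} and every production mentioning them.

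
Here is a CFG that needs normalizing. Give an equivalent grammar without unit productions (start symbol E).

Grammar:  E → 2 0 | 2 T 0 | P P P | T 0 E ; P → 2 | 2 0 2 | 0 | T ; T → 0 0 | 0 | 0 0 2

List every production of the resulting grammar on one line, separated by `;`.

Unit pairs: P ⇒* {T}.
For every A with A ⇒* B via unit rules, add B's non-unit alternatives to A; then delete every rule of the form X → Y.

E → 2 0 | 2 T 0 | P P P | T 0 E; P → 2 | 2 0 2 | 0 | 0 0 | 0 0 2; T → 0 0 | 0 | 0 0 2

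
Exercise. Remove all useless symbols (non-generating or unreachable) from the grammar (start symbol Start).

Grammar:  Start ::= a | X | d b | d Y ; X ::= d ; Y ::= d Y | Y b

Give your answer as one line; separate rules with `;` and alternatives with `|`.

Generating nonterminals: {Start, X}.
Reachable from Start after that: {Start, X}.
Removed useless symbols: {Y} and every production mentioning them.

Start ::= a | X | d b; X ::= d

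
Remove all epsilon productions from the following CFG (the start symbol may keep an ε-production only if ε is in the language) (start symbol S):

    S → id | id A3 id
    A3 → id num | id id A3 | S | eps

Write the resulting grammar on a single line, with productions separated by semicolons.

S → id | id A3 id | id id; A3 → id num | id id A3 | id id | S

Nullable set = {A3}.
ε ∉ L(G), so no ε-production is kept.
For each production, add variants omitting each subset of nullable occurrences: S → id A3 id gives id A3 id | id id. A3 → id id A3 gives id id A3 | id id.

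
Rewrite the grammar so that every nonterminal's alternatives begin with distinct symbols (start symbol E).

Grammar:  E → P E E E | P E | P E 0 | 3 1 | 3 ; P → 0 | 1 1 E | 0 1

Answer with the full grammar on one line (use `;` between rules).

E → P E E' | 3 E''; P → 1 1 E | 0 P'; E' → E E | epsilon | 0; E'' → 1 | epsilon; P' → epsilon | 1

E has alternatives sharing prefix 'P E': factor to E → P E E' with E' → E E | ε | 0.
E has alternatives sharing prefix '3': factor to E → 3 E'' with E'' → 1 | ε.
P has alternatives sharing prefix '0': factor to P → 0 P' with P' → ε | 1.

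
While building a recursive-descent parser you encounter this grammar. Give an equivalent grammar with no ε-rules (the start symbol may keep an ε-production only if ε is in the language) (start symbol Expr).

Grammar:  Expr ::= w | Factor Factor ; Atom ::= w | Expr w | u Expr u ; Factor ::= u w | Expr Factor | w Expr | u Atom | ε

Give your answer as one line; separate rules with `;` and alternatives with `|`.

Expr ::= w | Factor Factor | Factor | ε; Atom ::= w | Expr w | u Expr u | u u; Factor ::= u w | Expr Factor | Expr | w Expr | w | u Atom

Nullable nonterminals: {Expr, Factor}.
ε ∈ L(G) since Expr is nullable, so keep Expr → ε.
Expand every rule over subsets of its nullable positions: Expr → Factor Factor gives Factor Factor | Factor. Atom → u Expr u gives u Expr u | u u. Factor → Expr Factor gives Expr Factor | Expr. Factor → w Expr gives w Expr | w.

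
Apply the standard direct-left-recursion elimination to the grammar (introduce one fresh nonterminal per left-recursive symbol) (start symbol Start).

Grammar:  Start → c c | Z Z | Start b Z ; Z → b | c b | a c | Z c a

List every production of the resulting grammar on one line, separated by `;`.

Left recursion appears on Start, Z.
For Start: α = {b Z}, β = {c c, Z Z}. Rewrite as Start → β Start1 and Start1 → α Start1 | ε.
For Z: α = {c a}, β = {b, c b, a c}. Rewrite as Z → β Z1 and Z1 → α Z1 | ε.

Start → c c Start1 | Z Z Start1; Z → b Z1 | c b Z1 | a c Z1; Start1 → b Z Start1 | ε; Z1 → c a Z1 | ε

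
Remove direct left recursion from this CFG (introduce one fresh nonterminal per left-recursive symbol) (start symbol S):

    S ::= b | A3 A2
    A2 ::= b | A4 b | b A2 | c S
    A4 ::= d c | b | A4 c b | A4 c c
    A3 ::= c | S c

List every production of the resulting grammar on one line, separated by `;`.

S ::= b | A3 A2; A2 ::= b | A4 b | b A2 | c S; A4 ::= d c A4' | b A4'; A3 ::= c | S c; A4' ::= c b A4' | c c A4' | ε

Left recursion appears on A4.
For A4: α = {c b, c c}, β = {d c, b}. Rewrite as A4 → β A4' and A4' → α A4' | ε.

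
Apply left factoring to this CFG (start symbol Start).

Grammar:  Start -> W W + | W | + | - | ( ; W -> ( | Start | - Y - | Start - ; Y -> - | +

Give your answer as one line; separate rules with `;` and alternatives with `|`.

Start has alternatives sharing prefix 'W': factor to Start → W Start1 with Start1 → W + | ε.
W has alternatives sharing prefix 'Start': factor to W → Start W1 with W1 → ε | -.

Start -> + | - | ( | W Start1; W -> ( | - Y - | Start W1; Y -> - | +; Start1 -> W + | ε; W1 -> ε | -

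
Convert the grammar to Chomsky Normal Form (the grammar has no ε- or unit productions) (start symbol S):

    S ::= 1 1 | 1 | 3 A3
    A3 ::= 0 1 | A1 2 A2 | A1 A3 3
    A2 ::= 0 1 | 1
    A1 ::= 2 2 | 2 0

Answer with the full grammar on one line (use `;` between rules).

Introduce a nonterminal for each terminal appearing in a rule of length ≥ 2: X1 → 1, X2 → 3, X3 → 0, X4 → 2.
Binarize each right-hand side of length ≥ 3 by chaining fresh nonterminals (Y1, Y2, …): affected rules were A3 → A1 X4 A2; A3 → A1 A3 X2.

S ::= X1 X1 | 1 | X2 A3; A3 ::= X3 X1 | A1 Y1 | A1 Y2; A2 ::= X3 X1 | 1; A1 ::= X4 X4 | X4 X3; X1 ::= 1; X2 ::= 3; X3 ::= 0; X4 ::= 2; Y1 ::= X4 A2; Y2 ::= A3 X2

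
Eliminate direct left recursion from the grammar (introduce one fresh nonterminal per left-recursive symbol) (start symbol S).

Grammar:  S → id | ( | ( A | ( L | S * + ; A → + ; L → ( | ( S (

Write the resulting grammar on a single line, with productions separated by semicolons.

S → id S' | ( S' | ( A S' | ( L S'; A → +; L → ( | ( S (; S' → * + S' | eps

S is directly left-recursive.
For S: α = {* +}, β = {id, (, ( A, ( L}. Rewrite as S → β S' and S' → α S' | ε.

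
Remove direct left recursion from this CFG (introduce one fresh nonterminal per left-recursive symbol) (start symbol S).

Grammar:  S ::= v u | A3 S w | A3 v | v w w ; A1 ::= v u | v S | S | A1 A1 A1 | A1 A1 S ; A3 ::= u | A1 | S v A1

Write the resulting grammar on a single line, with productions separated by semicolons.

Directly left-recursive nonterminal: A1.
For A1: α = {A1 A1, A1 S}, β = {v u, v S, S}. Rewrite as A1 → β A1' and A1' → α A1' | ε.

S ::= v u | A3 S w | A3 v | v w w; A1 ::= v u A1' | v S A1' | S A1'; A3 ::= u | A1 | S v A1; A1' ::= A1 A1 A1' | A1 S A1' | ε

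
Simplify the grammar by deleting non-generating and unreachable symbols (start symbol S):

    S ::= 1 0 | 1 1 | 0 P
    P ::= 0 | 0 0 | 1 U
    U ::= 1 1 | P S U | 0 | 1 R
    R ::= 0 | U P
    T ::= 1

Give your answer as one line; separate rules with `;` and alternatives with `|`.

Generating nonterminals: {P, R, S, T, U}.
Reachable from S after that: {P, R, S, U}.
Removed useless symbols: {T} and every production mentioning them.

S ::= 1 0 | 1 1 | 0 P; P ::= 0 | 0 0 | 1 U; U ::= 1 1 | P S U | 0 | 1 R; R ::= 0 | U P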